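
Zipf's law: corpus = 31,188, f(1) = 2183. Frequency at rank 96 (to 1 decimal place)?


Zipf's law: f(r) = f(1) / r
f(1) = 2183
f(96) = 2183 / 96
= 22.7 occurrences


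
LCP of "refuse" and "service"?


Word 1: "refuse"
Word 2: "service"
Comparing from start:
  Pos 0: 'r' != 's' (stop)
LCP = "" (length 0)


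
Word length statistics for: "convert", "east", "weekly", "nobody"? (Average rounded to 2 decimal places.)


Lengths: "convert"=7, "east"=4, "weekly"=6, "nobody"=6
Sum = 23, Count = 4
Average = 23/4 = 5.75
= avg=5.75, min=4, max=7


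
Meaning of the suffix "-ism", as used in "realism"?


Suffix: -ism
Example: realism = real + -ism
Meaning = belief / practice


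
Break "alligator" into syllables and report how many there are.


Word: "alligator"
Syllable breakdown: al / li / ga / tor
Counting: 4 parts
= 4 syllables


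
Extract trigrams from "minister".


Word: "minister" (length 8)
Number of trigrams = 8 - 3 + 1 = 6
  Position 0: "min"
  Position 1: "ini"
  Position 2: "nis"
  Position 3: "ist"
  Position 4: "ste"
  Position 5: "ter"
Trigrams = "min", "ini", "nis", "ist", "ste", "ter"


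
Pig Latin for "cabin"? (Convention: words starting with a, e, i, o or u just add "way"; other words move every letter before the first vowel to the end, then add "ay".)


Word: "cabin"
Starts with consonant(s) → move to end, add 'ay'
Consonant cluster: "c"
Pig Latin = "abincay"


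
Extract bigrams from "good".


Word: "good" (length 4)
Number of bigrams = 4 - 2 + 1 = 3
  Position 0: "go"
  Position 1: "oo"
  Position 2: "od"
Bigrams = "go", "oo", "od"


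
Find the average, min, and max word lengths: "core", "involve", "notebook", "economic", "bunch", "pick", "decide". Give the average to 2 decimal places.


Lengths: "core"=4, "involve"=7, "notebook"=8, "economic"=8, "bunch"=5, "pick"=4, "decide"=6
Sum = 42, Count = 7
Average = 42/7 = 6.00
= avg=6.00, min=4, max=8


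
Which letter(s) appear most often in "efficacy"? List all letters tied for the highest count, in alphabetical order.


Word: "efficacy"
Letter counts:
  'a': 1
  'c': 2
  'e': 1
  'f': 2
  'i': 1
  'y': 1
Maximum count = 2
Most frequent = 'c', 'f' (2 times each)


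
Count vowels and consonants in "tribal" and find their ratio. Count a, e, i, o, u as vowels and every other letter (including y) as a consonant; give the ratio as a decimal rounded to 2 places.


Word: "tribal"
Vowels (a,e,i,o,u): 2
Consonants: 4
Ratio = 2/4
= 0.50


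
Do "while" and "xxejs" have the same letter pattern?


Pattern of "while": [0, 1, 2, 3, 4]
Pattern of "xxejs": [0, 0, 1, 2, 3]
Patterns do not match
Same pattern = No


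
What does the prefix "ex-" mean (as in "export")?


Prefix: ex-
Example: export = ex- + port
Meaning = out / former


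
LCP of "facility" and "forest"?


Word 1: "facility"
Word 2: "forest"
Comparing from start:
  Pos 0: 'f' == 'f'
  Pos 1: 'a' != 'o' (stop)
LCP = "f" (length 1)


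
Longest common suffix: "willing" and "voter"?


Word 1: "willing"
Word 2: "voter"
Comparing from end:
  Pos -1: 'g' != 'r' (stop)
LCS = "" (length 0)


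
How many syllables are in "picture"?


Word: "picture"
Syllable breakdown: pic-ture
Counting: 2 parts
= 2 syllables


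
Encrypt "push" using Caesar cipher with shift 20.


Word: "push"
Shift: 20
Each letter → (letter + shift) mod 26:
  'p' (15) + 20 = 9 → 'j'
  'u' (20) + 20 = 14 → 'o'
  's' (18) + 20 = 12 → 'm'
  'h' (7) + 20 = 1 → 'b'
Result = "jomb"


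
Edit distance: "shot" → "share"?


Word 1: "shot" (length 4)
Word 2: "share" (length 5)
One optimal edit sequence (insert/delete/substitute each cost 1):
  1. keep 's'
  2. keep 'h'
  3. insert 'a'  (+1)
  4. substitute 'o' -> 'r'  (+1)
  5. substitute 't' -> 'e'  (+1)
Total edit operations: 3
Edit distance = 3


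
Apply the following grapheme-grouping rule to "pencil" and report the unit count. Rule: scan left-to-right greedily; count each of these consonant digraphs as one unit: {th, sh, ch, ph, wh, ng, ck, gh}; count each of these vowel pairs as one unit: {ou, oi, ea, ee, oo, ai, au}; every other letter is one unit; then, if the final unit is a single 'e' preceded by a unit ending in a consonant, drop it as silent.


Word: "pencil" (6 letters)
Left-to-right scan:
  (1) 'p' (letter)
  (2) 'e' (letter)
  (3) 'n' (letter)
  (4) 'c' (letter)
  (5) 'i' (letter)
  (6) 'l' (letter)
Units from scan: 6
Sound units = 6 units


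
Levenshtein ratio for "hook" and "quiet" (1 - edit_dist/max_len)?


Word 1: "hook" (length 4)
Word 2: "quiet" (length 5)
One optimal edit sequence:
  1. insert 'q'  (+1)
  2. substitute 'h' -> 'u'  (+1)
  3. substitute 'o' -> 'i'  (+1)
  4. substitute 'o' -> 'e'  (+1)
  5. substitute 'k' -> 't'  (+1)
Edit distance = 5
Max length = max(4, 5) = 5
Similarity = 1 - 5/5
= 0.0000


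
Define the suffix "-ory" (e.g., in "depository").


Suffix: -ory
Example: depository = deposit + -ory
Meaning = relating to / place for


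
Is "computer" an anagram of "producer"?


Word 1: "producer" → sorted: cdeoprru
Word 2: "computer" → sorted: cemoprtu
Same letters? cdeoprru != cemoprtu
Anagram = No


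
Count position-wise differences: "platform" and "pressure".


Comparing character by character (same length = 8):
  Pos 0: 'p' vs 'p' =
  Pos 1: 'l' vs 'r' !=
  Pos 2: 'a' vs 'e' !=
  Pos 3: 't' vs 's' !=
  Pos 4: 'f' vs 's' !=
  Pos 5: 'o' vs 'u' !=
  Pos 6: 'r' vs 'r' =
  Pos 7: 'm' vs 'e' !=
Hamming distance = 6


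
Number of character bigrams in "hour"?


Word: "hour" (length 4)
Number of 2-grams = length - 2 + 1 = 4 - 2 + 1
= 3


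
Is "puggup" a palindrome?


Word: "puggup"
Reversed: "puggup"
Forward == Backward? puggup == puggup
Palindrome = Yes


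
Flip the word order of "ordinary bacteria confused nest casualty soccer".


Original: "ordinary bacteria confused nest casualty soccer"
Words (1..n): ordinary | bacteria | confused | nest | casualty | soccer
Reversed (n..1): soccer | casualty | nest | confused | bacteria | ordinary
Result = "soccer casualty nest confused bacteria ordinary"


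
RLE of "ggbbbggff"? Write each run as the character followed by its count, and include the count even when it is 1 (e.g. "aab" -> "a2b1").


String: "ggbbbggff"
Scanning for consecutive runs:
  'g' x 2
  'b' x 3
  'g' x 2
  'f' x 2
RLE = "g2b3g2f2"


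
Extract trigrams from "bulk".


Word: "bulk" (length 4)
Number of trigrams = 4 - 3 + 1 = 2
  Position 0: "bul"
  Position 1: "ulk"
Trigrams = "bul", "ulk"


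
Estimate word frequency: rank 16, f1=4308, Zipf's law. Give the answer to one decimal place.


Zipf's law: f(r) = f(1) / r
f(1) = 4308
f(16) = 4308 / 16
= 269.3 occurrences


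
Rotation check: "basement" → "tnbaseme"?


Word: "basement", Candidate: "tnbaseme"
Method: check if candidate is substring of word+word
"basementbasement" contains "tnbaseme"? No
Is rotation = No


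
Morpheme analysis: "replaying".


Word: "replaying"
Morphemes: re- | play | -ing
Each morpheme carries meaning
= 3 morphemes


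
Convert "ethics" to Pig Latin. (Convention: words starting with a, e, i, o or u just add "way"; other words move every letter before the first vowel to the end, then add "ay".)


Word: "ethics"
Starts with vowel → add 'way'
Pig Latin = "ethicsway"


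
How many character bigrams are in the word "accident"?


Word: "accident" (length 8)
Number of 2-grams = length - 2 + 1 = 8 - 2 + 1
= 7


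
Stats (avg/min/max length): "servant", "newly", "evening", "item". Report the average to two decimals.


Lengths: "servant"=7, "newly"=5, "evening"=7, "item"=4
Sum = 23, Count = 4
Average = 23/4 = 5.75
= avg=5.75, min=4, max=7


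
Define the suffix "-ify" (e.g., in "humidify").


Suffix: -ify
Example: humidify (humid + -ify)
Meaning = to make


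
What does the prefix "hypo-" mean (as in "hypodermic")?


Prefix: hypo-
Example: hypodermic = hypo- + dermic
Meaning = under / below normal


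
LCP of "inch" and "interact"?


Word 1: "inch"
Word 2: "interact"
Comparing from start:
  Pos 0: 'i' == 'i'
  Pos 1: 'n' == 'n'
  Pos 2: 'c' != 't' (stop)
LCP = "in" (length 2)


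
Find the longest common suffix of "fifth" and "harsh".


Word 1: "fifth"
Word 2: "harsh"
Comparing from end:
  Pos -1: 'h' == 'h'
  Pos -2: 't' != 's' (stop)
LCS = "h" (length 1)


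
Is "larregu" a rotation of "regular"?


Word: "regular", Candidate: "larregu"
Method: check if candidate is substring of word+word
"regularregular" contains "larregu"? Yes
Is rotation = Yes


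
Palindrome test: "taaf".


Word: "taaf"
Reversed: "faat"
Forward == Backward? taaf != faat
Palindrome = No


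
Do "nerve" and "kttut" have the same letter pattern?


Pattern of "nerve": [0, 1, 2, 3, 1]
Pattern of "kttut": [0, 1, 1, 2, 1]
Patterns do not match
Same pattern = No


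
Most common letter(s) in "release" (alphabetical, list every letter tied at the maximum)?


Word: "release"
Letter counts:
  'a': 1
  'e': 3
  'l': 1
  'r': 1
  's': 1
Maximum count = 3
Most frequent = 'e' (3 times each)


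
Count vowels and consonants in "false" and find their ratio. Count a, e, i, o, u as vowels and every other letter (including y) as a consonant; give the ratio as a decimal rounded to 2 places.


Word: "false"
Vowels (a,e,i,o,u): 2
Consonants: 3
Ratio = 2/3
= 0.67


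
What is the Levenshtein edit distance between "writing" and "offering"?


Word 1: "writing" (length 7)
Word 2: "offering" (length 8)
One optimal edit sequence (insert/delete/substitute each cost 1):
  1. insert 'o'  (+1)
  2. substitute 'w' -> 'f'  (+1)
  3. substitute 'r' -> 'f'  (+1)
  4. substitute 'i' -> 'e'  (+1)
  5. substitute 't' -> 'r'  (+1)
  6. keep 'i'
  7. keep 'n'
  8. keep 'g'
Total edit operations: 5
Edit distance = 5


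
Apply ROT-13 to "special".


Word: "special"
Shift: 13
Each letter → (letter + shift) mod 26:
  's' (18) + 13 = 5 → 'f'
  'p' (15) + 13 = 2 → 'c'
  'e' (4) + 13 = 17 → 'r'
  'c' (2) + 13 = 15 → 'p'
  'i' (8) + 13 = 21 → 'v'
  'a' (0) + 13 = 13 → 'n'
  'l' (11) + 13 = 24 → 'y'
Result = "fcrpvny"


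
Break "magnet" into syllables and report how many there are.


Word: "magnet"
Syllable breakdown: mag | net
Counting: 2 parts
= 2 syllables


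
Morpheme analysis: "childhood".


Word: "childhood"
Morphemes: child | -hood
Each morpheme carries meaning
= 2 morphemes


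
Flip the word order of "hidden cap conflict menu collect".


Original: "hidden cap conflict menu collect"
Words (1..n): hidden | cap | conflict | menu | collect
Reversed (n..1): collect | menu | conflict | cap | hidden
Result = "collect menu conflict cap hidden"


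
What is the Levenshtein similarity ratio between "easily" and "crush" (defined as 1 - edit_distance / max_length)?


Word 1: "easily" (length 6)
Word 2: "crush" (length 5)
One optimal edit sequence:
  1. delete 'e'  (+1)
  2. substitute 'a' -> 'c'  (+1)
  3. substitute 's' -> 'r'  (+1)
  4. substitute 'i' -> 'u'  (+1)
  5. substitute 'l' -> 's'  (+1)
  6. substitute 'y' -> 'h'  (+1)
Edit distance = 6
Max length = max(6, 5) = 6
Similarity = 1 - 6/6
= 0.0000


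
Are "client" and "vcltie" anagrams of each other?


Word 1: "client" → sorted: ceilnt
Word 2: "vcltie" → sorted: ceiltv
Same letters? ceilnt != ceiltv
Anagram = No


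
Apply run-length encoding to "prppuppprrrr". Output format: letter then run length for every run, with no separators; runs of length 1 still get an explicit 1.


String: "prppuppprrrr"
Scanning for consecutive runs:
  'p' x 1
  'r' x 1
  'p' x 2
  'u' x 1
  'p' x 3
  'r' x 4
RLE = "p1r1p2u1p3r4"


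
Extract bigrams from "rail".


Word: "rail" (length 4)
Number of bigrams = 4 - 2 + 1 = 3
  Position 0: "ra"
  Position 1: "ai"
  Position 2: "il"
Bigrams = "ra", "ai", "il"


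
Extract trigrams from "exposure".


Word: "exposure" (length 8)
Number of trigrams = 8 - 3 + 1 = 6
  Position 0: "exp"
  Position 1: "xpo"
  Position 2: "pos"
  Position 3: "osu"
  Position 4: "sur"
  Position 5: "ure"
Trigrams = "exp", "xpo", "pos", "osu", "sur", "ure"


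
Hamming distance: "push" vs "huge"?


Comparing character by character (same length = 4):
  Pos 0: 'p' vs 'h' !=
  Pos 1: 'u' vs 'u' =
  Pos 2: 's' vs 'g' !=
  Pos 3: 'h' vs 'e' !=
Hamming distance = 3


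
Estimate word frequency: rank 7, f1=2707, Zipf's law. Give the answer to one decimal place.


Zipf's law: f(r) = f(1) / r
f(1) = 2707
f(7) = 2707 / 7
= 386.7 occurrences


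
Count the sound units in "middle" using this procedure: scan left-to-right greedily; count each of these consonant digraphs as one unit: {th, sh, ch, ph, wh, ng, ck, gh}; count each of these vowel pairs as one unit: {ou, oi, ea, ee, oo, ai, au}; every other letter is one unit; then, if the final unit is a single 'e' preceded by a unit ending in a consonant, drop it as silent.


Word: "middle" (6 letters)
Left-to-right scan:
  (1) 'm' (letter)
  (2) 'i' (letter)
  (3) 'd' (letter)
  (4) 'd' (letter)
  (5) 'l' (letter)
  (6) 'e' (letter)
Units from scan: 6
Final unit is 'e' after a consonant -> drop as silent (-1)
Sound units = 5 units


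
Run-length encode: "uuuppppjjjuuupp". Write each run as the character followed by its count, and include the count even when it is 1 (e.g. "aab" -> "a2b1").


String: "uuuppppjjjuuupp"
Scanning for consecutive runs:
  'u' x 3
  'p' x 4
  'j' x 3
  'u' x 3
  'p' x 2
RLE = "u3p4j3u3p2"


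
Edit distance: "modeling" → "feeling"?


Word 1: "modeling" (length 8)
Word 2: "feeling" (length 7)
One optimal edit sequence (insert/delete/substitute each cost 1):
  1. delete 'm'  (+1)
  2. substitute 'o' -> 'f'  (+1)
  3. substitute 'd' -> 'e'  (+1)
  4. keep 'e'
  5. keep 'l'
  6. keep 'i'
  7. keep 'n'
  8. keep 'g'
Total edit operations: 3
Edit distance = 3


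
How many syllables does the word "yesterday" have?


Word: "yesterday"
Syllable breakdown: yes-ter-day
Counting: 3 parts
= 3 syllables


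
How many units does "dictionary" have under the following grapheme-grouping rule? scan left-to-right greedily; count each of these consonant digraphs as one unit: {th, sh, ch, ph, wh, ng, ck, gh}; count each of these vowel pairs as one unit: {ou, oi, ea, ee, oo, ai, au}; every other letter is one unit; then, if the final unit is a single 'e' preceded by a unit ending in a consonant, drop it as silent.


Word: "dictionary" (10 letters)
Left-to-right scan:
  1. 'd' (letter)
  2. 'i' (letter)
  3. 'c' (letter)
  4. 't' (letter)
  5. 'i' (letter)
  6. 'o' (letter)
  7. 'n' (letter)
  8. 'a' (letter)
  9. 'r' (letter)
  10. 'y' (letter)
Units from scan: 10
Sound units = 10 units


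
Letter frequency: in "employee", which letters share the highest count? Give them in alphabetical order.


Word: "employee"
Letter counts:
  'e': 3
  'l': 1
  'm': 1
  'o': 1
  'p': 1
  'y': 1
Maximum count = 3
Most frequent = 'e' (3 times each)


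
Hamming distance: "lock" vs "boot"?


Comparing character by character (same length = 4):
  Pos 0: 'l' vs 'b' !=
  Pos 1: 'o' vs 'o' =
  Pos 2: 'c' vs 'o' !=
  Pos 3: 'k' vs 't' !=
Hamming distance = 3


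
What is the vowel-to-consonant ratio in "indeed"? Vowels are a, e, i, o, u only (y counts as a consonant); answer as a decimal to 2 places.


Word: "indeed"
Vowels (a,e,i,o,u): 3
Consonants: 3
Ratio = 3/3
= 1.00


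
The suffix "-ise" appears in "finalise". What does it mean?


Suffix: -ise
Example: finalise (final + -ise)
Meaning = to make


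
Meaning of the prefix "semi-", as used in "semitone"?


Prefix: semi-
As in: semitone -> semi- + tone
Meaning = half


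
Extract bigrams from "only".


Word: "only" (length 4)
Number of bigrams = 4 - 2 + 1 = 3
  Position 0: "on"
  Position 1: "nl"
  Position 2: "ly"
Bigrams = "on", "nl", "ly"


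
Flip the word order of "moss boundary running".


Original: "moss boundary running"
Words (1..n): moss | boundary | running
Reversed (n..1): running | boundary | moss
Result = "running boundary moss"


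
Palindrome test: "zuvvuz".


Word: "zuvvuz"
Reversed: "zuvvuz"
Forward == Backward? zuvvuz == zuvvuz
Palindrome = Yes


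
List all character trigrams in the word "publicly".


Word: "publicly" (length 8)
Number of trigrams = 8 - 3 + 1 = 6
  Position 0: "pub"
  Position 1: "ubl"
  Position 2: "bli"
  Position 3: "lic"
  Position 4: "icl"
  Position 5: "cly"
Trigrams = "pub", "ubl", "bli", "lic", "icl", "cly"


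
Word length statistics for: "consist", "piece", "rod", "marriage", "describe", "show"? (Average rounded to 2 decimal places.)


Lengths: "consist"=7, "piece"=5, "rod"=3, "marriage"=8, "describe"=8, "show"=4
Sum = 35, Count = 6
Average = 35/6 = 5.83
= avg=5.83, min=3, max=8


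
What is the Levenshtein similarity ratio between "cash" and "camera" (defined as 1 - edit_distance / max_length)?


Word 1: "cash" (length 4)
Word 2: "camera" (length 6)
One optimal edit sequence:
  1. keep 'c'
  2. keep 'a'
  3. insert 'm'  (+1)
  4. insert 'e'  (+1)
  5. substitute 's' -> 'r'  (+1)
  6. substitute 'h' -> 'a'  (+1)
Edit distance = 4
Max length = max(4, 6) = 6
Similarity = 1 - 4/6
= 0.3333


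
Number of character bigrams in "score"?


Word: "score" (length 5)
Number of 2-grams = length - 2 + 1 = 5 - 2 + 1
= 4


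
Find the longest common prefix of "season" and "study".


Word 1: "season"
Word 2: "study"
Comparing from start:
  Pos 0: 's' == 's'
  Pos 1: 'e' != 't' (stop)
LCP = "s" (length 1)


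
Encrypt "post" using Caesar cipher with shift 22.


Word: "post"
Shift: 22
Each letter → (letter + shift) mod 26:
  'p' (15) + 22 = 11 → 'l'
  'o' (14) + 22 = 10 → 'k'
  's' (18) + 22 = 14 → 'o'
  't' (19) + 22 = 15 → 'p'
Result = "lkop"


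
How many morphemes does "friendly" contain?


Word: "friendly"
Morphemes: friend / -ly
Each morpheme carries meaning
= 2 morphemes


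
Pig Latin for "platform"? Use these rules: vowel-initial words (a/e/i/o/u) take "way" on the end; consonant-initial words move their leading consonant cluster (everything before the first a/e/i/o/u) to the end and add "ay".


Word: "platform"
Starts with consonant(s) → move to end, add 'ay'
Consonant cluster: "pl"
Pig Latin = "atformplay"


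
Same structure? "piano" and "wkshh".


Pattern of "piano": [0, 1, 2, 3, 4]
Pattern of "wkshh": [0, 1, 2, 3, 3]
Patterns do not match
Same pattern = No


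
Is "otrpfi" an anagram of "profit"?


Word 1: "profit" → sorted: fioprt
Word 2: "otrpfi" → sorted: fioprt
Same letters? fioprt == fioprt
Anagram = Yes


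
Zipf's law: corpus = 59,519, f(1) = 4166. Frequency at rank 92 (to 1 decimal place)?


Zipf's law: f(r) = f(1) / r
f(1) = 4166
f(92) = 4166 / 92
= 45.3 occurrences


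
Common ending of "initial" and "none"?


Word 1: "initial"
Word 2: "none"
Comparing from end:
  Pos -1: 'l' != 'e' (stop)
LCS = "" (length 0)


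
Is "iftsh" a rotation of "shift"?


Word: "shift", Candidate: "iftsh"
Method: check if candidate is substring of word+word
"shiftshift" contains "iftsh"? Yes
Is rotation = Yes


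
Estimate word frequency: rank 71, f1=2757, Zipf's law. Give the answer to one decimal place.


Zipf's law: f(r) = f(1) / r
f(1) = 2757
f(71) = 2757 / 71
= 38.8 occurrences


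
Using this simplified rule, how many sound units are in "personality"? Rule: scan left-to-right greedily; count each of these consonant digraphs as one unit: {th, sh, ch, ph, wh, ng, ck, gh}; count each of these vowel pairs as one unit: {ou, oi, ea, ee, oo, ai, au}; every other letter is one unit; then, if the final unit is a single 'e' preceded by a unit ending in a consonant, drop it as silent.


Word: "personality" (11 letters)
Left-to-right scan:
  1. 'p' (letter)
  2. 'e' (letter)
  3. 'r' (letter)
  4. 's' (letter)
  5. 'o' (letter)
  6. 'n' (letter)
  7. 'a' (letter)
  8. 'l' (letter)
  9. 'i' (letter)
  10. 't' (letter)
  11. 'y' (letter)
Units from scan: 11
Sound units = 11 units


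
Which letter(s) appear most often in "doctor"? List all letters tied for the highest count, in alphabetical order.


Word: "doctor"
Letter counts:
  'c': 1
  'd': 1
  'o': 2
  'r': 1
  't': 1
Maximum count = 2
Most frequent = 'o' (2 times each)


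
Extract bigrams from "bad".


Word: "bad" (length 3)
Number of bigrams = 3 - 2 + 1 = 2
  Position 0: "ba"
  Position 1: "ad"
Bigrams = "ba", "ad"


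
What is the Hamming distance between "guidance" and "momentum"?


Comparing character by character (same length = 8):
  Pos 0: 'g' vs 'm' !=
  Pos 1: 'u' vs 'o' !=
  Pos 2: 'i' vs 'm' !=
  Pos 3: 'd' vs 'e' !=
  Pos 4: 'a' vs 'n' !=
  Pos 5: 'n' vs 't' !=
  Pos 6: 'c' vs 'u' !=
  Pos 7: 'e' vs 'm' !=
Hamming distance = 8


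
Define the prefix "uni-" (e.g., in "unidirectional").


Prefix: uni-
Example: unidirectional = uni- + directional
Meaning = one


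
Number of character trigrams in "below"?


Word: "below" (length 5)
Number of 3-grams = length - 3 + 1 = 5 - 3 + 1
= 3


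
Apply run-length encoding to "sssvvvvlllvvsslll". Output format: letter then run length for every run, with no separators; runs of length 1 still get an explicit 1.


String: "sssvvvvlllvvsslll"
Scanning for consecutive runs:
  's' x 3
  'v' x 4
  'l' x 3
  'v' x 2
  's' x 2
  'l' x 3
RLE = "s3v4l3v2s2l3"


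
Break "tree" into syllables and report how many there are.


Word: "tree"
Syllable breakdown: tree
Counting: 1 part
= 1 syllable


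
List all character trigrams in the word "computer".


Word: "computer" (length 8)
Number of trigrams = 8 - 3 + 1 = 6
  Position 0: "com"
  Position 1: "omp"
  Position 2: "mpu"
  Position 3: "put"
  Position 4: "ute"
  Position 5: "ter"
Trigrams = "com", "omp", "mpu", "put", "ute", "ter"


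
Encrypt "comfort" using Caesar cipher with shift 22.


Word: "comfort"
Shift: 22
Each letter → (letter + shift) mod 26:
  'c' (2) + 22 = 24 → 'y'
  'o' (14) + 22 = 10 → 'k'
  'm' (12) + 22 = 8 → 'i'
  'f' (5) + 22 = 1 → 'b'
  'o' (14) + 22 = 10 → 'k'
  'r' (17) + 22 = 13 → 'n'
  't' (19) + 22 = 15 → 'p'
Result = "ykibknp"


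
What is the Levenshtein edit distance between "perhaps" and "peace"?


Word 1: "perhaps" (length 7)
Word 2: "peace" (length 5)
One optimal edit sequence (insert/delete/substitute each cost 1):
  1. keep 'p'
  2. keep 'e'
  3. delete 'r'  (+1)
  4. delete 'h'  (+1)
  5. keep 'a'
  6. substitute 'p' -> 'c'  (+1)
  7. substitute 's' -> 'e'  (+1)
Total edit operations: 4
Edit distance = 4


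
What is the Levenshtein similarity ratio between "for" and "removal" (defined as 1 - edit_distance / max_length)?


Word 1: "for" (length 3)
Word 2: "removal" (length 7)
One optimal edit sequence:
  1. insert 'r'  (+1)
  2. insert 'e'  (+1)
  3. substitute 'f' -> 'm'  (+1)
  4. keep 'o'
  5. insert 'v'  (+1)
  6. insert 'a'  (+1)
  7. substitute 'r' -> 'l'  (+1)
Edit distance = 6
Max length = max(3, 7) = 7
Similarity = 1 - 6/7
= 0.1429


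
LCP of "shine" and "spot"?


Word 1: "shine"
Word 2: "spot"
Comparing from start:
  Pos 0: 's' == 's'
  Pos 1: 'h' != 'p' (stop)
LCP = "s" (length 1)


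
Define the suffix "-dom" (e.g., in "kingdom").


Suffix: -dom
Example: kingdom = king + -dom
Meaning = state / realm


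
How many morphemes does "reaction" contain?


Word: "reaction"
Morphemes: re- + act + -ion
Each morpheme carries meaning
= 3 morphemes


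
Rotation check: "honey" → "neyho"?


Word: "honey", Candidate: "neyho"
Method: check if candidate is substring of word+word
"honeyhoney" contains "neyho"? Yes
Is rotation = Yes


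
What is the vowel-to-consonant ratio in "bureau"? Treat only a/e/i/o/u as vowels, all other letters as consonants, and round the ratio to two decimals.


Word: "bureau"
Vowels (a,e,i,o,u): 4
Consonants: 2
Ratio = 4/2
= 2.00


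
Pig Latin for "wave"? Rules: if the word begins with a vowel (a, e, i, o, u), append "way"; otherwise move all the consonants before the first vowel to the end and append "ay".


Word: "wave"
Starts with consonant(s) → move to end, add 'ay'
Consonant cluster: "w"
Pig Latin = "aveway"


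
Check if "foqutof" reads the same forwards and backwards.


Word: "foqutof"
Reversed: "fotuqof"
Forward == Backward? foqutof != fotuqof
Palindrome = No


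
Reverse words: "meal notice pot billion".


Original: "meal notice pot billion"
Words (1..n): meal | notice | pot | billion
Reversed (n..1): billion | pot | notice | meal
Result = "billion pot notice meal"


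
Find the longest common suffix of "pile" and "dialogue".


Word 1: "pile"
Word 2: "dialogue"
Comparing from end:
  Pos -1: 'e' == 'e'
  Pos -2: 'l' != 'u' (stop)
LCS = "e" (length 1)


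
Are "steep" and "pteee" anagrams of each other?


Word 1: "steep" → sorted: eepst
Word 2: "pteee" → sorted: eeept
Same letters? eepst != eeept
Anagram = No


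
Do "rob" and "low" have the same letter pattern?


Pattern of "rob": [0, 1, 2]
Pattern of "low": [0, 1, 2]
Patterns match
Same pattern = Yes


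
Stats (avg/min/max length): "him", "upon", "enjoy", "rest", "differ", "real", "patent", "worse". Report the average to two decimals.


Lengths: "him"=3, "upon"=4, "enjoy"=5, "rest"=4, "differ"=6, "real"=4, "patent"=6, "worse"=5
Sum = 37, Count = 8
Average = 37/8 = 4.63
= avg=4.63, min=3, max=6


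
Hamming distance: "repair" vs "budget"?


Comparing character by character (same length = 6):
  Pos 0: 'r' vs 'b' !=
  Pos 1: 'e' vs 'u' !=
  Pos 2: 'p' vs 'd' !=
  Pos 3: 'a' vs 'g' !=
  Pos 4: 'i' vs 'e' !=
  Pos 5: 'r' vs 't' !=
Hamming distance = 6


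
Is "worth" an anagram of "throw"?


Word 1: "throw" → sorted: hortw
Word 2: "worth" → sorted: hortw
Same letters? hortw == hortw
Anagram = Yes


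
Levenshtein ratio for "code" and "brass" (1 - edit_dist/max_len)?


Word 1: "code" (length 4)
Word 2: "brass" (length 5)
One optimal edit sequence:
  1. insert 'b'  (+1)
  2. substitute 'c' -> 'r'  (+1)
  3. substitute 'o' -> 'a'  (+1)
  4. substitute 'd' -> 's'  (+1)
  5. substitute 'e' -> 's'  (+1)
Edit distance = 5
Max length = max(4, 5) = 5
Similarity = 1 - 5/5
= 0.0000


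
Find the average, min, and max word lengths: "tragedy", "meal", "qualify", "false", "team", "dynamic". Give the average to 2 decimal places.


Lengths: "tragedy"=7, "meal"=4, "qualify"=7, "false"=5, "team"=4, "dynamic"=7
Sum = 34, Count = 6
Average = 34/6 = 5.67
= avg=5.67, min=4, max=7


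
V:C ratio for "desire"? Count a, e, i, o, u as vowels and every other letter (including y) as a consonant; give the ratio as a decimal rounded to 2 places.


Word: "desire"
Vowels (a,e,i,o,u): 3
Consonants: 3
Ratio = 3/3
= 1.00


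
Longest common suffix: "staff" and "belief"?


Word 1: "staff"
Word 2: "belief"
Comparing from end:
  Pos -1: 'f' == 'f'
  Pos -2: 'f' != 'e' (stop)
LCS = "f" (length 1)


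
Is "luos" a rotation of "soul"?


Word: "soul", Candidate: "luos"
Method: check if candidate is substring of word+word
"soulsoul" contains "luos"? No
Is rotation = No


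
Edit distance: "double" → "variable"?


Word 1: "double" (length 6)
Word 2: "variable" (length 8)
One optimal edit sequence (insert/delete/substitute each cost 1):
  1. insert 'v'  (+1)
  2. insert 'a'  (+1)
  3. substitute 'd' -> 'r'  (+1)
  4. substitute 'o' -> 'i'  (+1)
  5. substitute 'u' -> 'a'  (+1)
  6. keep 'b'
  7. keep 'l'
  8. keep 'e'
Total edit operations: 5
Edit distance = 5


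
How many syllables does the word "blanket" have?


Word: "blanket"
Syllable breakdown: blan / ket
Counting: 2 parts
= 2 syllables


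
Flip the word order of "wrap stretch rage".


Original: "wrap stretch rage"
Words (1..n): wrap | stretch | rage
Reversed (n..1): rage | stretch | wrap
Result = "rage stretch wrap"


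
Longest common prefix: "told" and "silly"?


Word 1: "told"
Word 2: "silly"
Comparing from start:
  Pos 0: 't' != 's' (stop)
LCP = "" (length 0)


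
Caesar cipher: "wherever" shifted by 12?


Word: "wherever"
Shift: 12
Each letter → (letter + shift) mod 26:
  'w' (22) + 12 = 8 → 'i'
  'h' (7) + 12 = 19 → 't'
  'e' (4) + 12 = 16 → 'q'
  'r' (17) + 12 = 3 → 'd'
  'e' (4) + 12 = 16 → 'q'
  'v' (21) + 12 = 7 → 'h'
  'e' (4) + 12 = 16 → 'q'
  'r' (17) + 12 = 3 → 'd'
Result = "itqdqhqd"


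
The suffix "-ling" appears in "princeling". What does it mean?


Suffix: -ling
Example: princeling = prince + -ling
Meaning = small / young


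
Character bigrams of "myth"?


Word: "myth" (length 4)
Number of bigrams = 4 - 2 + 1 = 3
  Position 0: "my"
  Position 1: "yt"
  Position 2: "th"
Bigrams = "my", "yt", "th"


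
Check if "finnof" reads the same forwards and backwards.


Word: "finnof"
Reversed: "fonnif"
Forward == Backward? finnof != fonnif
Palindrome = No


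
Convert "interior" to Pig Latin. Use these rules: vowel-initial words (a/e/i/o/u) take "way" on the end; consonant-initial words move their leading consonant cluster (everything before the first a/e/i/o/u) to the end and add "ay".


Word: "interior"
Starts with vowel → add 'way'
Pig Latin = "interiorway"


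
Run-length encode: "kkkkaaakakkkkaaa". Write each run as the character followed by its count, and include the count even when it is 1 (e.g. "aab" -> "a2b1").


String: "kkkkaaakakkkkaaa"
Scanning for consecutive runs:
  'k' x 4
  'a' x 3
  'k' x 1
  'a' x 1
  'k' x 4
  'a' x 3
RLE = "k4a3k1a1k4a3"


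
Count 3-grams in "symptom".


Word: "symptom" (length 7)
Number of 3-grams = length - 3 + 1 = 7 - 3 + 1
= 5


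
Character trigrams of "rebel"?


Word: "rebel" (length 5)
Number of trigrams = 5 - 3 + 1 = 3
  Position 0: "reb"
  Position 1: "ebe"
  Position 2: "bel"
Trigrams = "reb", "ebe", "bel"


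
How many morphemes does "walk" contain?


Word: "walk"
Morphemes: walk
Each morpheme carries meaning
= 1 morpheme


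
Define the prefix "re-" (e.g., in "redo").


Prefix: re-
Example: redo (re- + do)
Meaning = again


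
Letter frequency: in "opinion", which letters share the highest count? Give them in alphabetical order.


Word: "opinion"
Letter counts:
  'i': 2
  'n': 2
  'o': 2
  'p': 1
Maximum count = 2
Most frequent = 'i', 'n', 'o' (2 times each)


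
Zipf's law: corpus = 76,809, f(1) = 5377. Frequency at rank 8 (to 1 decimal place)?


Zipf's law: f(r) = f(1) / r
f(1) = 5377
f(8) = 5377 / 8
= 672.1 occurrences


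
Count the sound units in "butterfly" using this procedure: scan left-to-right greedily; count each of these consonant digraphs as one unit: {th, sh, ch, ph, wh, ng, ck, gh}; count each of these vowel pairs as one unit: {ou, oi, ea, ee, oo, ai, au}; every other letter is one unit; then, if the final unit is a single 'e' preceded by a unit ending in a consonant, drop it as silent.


Word: "butterfly" (9 letters)
Left-to-right scan:
  (1) 'b' (letter)
  (2) 'u' (letter)
  (3) 't' (letter)
  (4) 't' (letter)
  (5) 'e' (letter)
  (6) 'r' (letter)
  (7) 'f' (letter)
  (8) 'l' (letter)
  (9) 'y' (letter)
Units from scan: 9
Sound units = 9 units


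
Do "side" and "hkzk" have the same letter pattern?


Pattern of "side": [0, 1, 2, 3]
Pattern of "hkzk": [0, 1, 2, 1]
Patterns do not match
Same pattern = No


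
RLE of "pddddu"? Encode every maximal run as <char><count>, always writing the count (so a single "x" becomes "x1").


String: "pddddu"
Scanning for consecutive runs:
  'p' x 1
  'd' x 4
  'u' x 1
RLE = "p1d4u1"


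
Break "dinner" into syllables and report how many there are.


Word: "dinner"
Syllable breakdown: din-ner
Counting: 2 parts
= 2 syllables


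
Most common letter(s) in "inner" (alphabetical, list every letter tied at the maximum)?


Word: "inner"
Letter counts:
  'e': 1
  'i': 1
  'n': 2
  'r': 1
Maximum count = 2
Most frequent = 'n' (2 times each)


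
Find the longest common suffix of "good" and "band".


Word 1: "good"
Word 2: "band"
Comparing from end:
  Pos -1: 'd' == 'd'
  Pos -2: 'o' != 'n' (stop)
LCS = "d" (length 1)


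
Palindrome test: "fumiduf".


Word: "fumiduf"
Reversed: "fudimuf"
Forward == Backward? fumiduf != fudimuf
Palindrome = No


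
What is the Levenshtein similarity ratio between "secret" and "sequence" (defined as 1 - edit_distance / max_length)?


Word 1: "secret" (length 6)
Word 2: "sequence" (length 8)
One optimal edit sequence:
  1. keep 's'
  2. keep 'e'
  3. substitute 'c' -> 'q'  (+1)
  4. substitute 'r' -> 'u'  (+1)
  5. keep 'e'
  6. insert 'n'  (+1)
  7. insert 'c'  (+1)
  8. substitute 't' -> 'e'  (+1)
Edit distance = 5
Max length = max(6, 8) = 8
Similarity = 1 - 5/8
= 0.3750


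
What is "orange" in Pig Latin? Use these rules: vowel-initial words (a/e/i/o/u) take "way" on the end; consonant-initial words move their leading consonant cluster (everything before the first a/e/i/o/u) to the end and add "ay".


Word: "orange"
Starts with vowel → add 'way'
Pig Latin = "orangeway"


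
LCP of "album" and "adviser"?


Word 1: "album"
Word 2: "adviser"
Comparing from start:
  Pos 0: 'a' == 'a'
  Pos 1: 'l' != 'd' (stop)
LCP = "a" (length 1)


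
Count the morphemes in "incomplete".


Word: "incomplete"
Morphemes: in- | complete
Each morpheme carries meaning
= 2 morphemes


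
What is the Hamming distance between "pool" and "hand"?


Comparing character by character (same length = 4):
  Pos 0: 'p' vs 'h' !=
  Pos 1: 'o' vs 'a' !=
  Pos 2: 'o' vs 'n' !=
  Pos 3: 'l' vs 'd' !=
Hamming distance = 4


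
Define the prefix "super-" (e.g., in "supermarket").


Prefix: super-
Example: supermarket (super- + market)
Meaning = above / beyond


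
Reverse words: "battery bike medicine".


Original: "battery bike medicine"
Words (1..n): battery | bike | medicine
Reversed (n..1): medicine | bike | battery
Result = "medicine bike battery"


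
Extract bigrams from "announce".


Word: "announce" (length 8)
Number of bigrams = 8 - 2 + 1 = 7
  Position 0: "an"
  Position 1: "nn"
  Position 2: "no"
  Position 3: "ou"
  Position 4: "un"
  Position 5: "nc"
  Position 6: "ce"
Bigrams = "an", "nn", "no", "ou", "un", "nc", "ce"


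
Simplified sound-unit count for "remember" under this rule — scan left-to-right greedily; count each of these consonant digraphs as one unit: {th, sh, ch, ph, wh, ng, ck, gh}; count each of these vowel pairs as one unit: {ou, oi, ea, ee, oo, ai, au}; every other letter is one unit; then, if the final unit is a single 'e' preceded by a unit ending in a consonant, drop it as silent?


Word: "remember" (8 letters)
Left-to-right scan:
  1. 'r' (letter)
  2. 'e' (letter)
  3. 'm' (letter)
  4. 'e' (letter)
  5. 'm' (letter)
  6. 'b' (letter)
  7. 'e' (letter)
  8. 'r' (letter)
Units from scan: 8
Sound units = 8 units


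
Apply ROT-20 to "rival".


Word: "rival"
Shift: 20
Each letter → (letter + shift) mod 26:
  'r' (17) + 20 = 11 → 'l'
  'i' (8) + 20 = 2 → 'c'
  'v' (21) + 20 = 15 → 'p'
  'a' (0) + 20 = 20 → 'u'
  'l' (11) + 20 = 5 → 'f'
Result = "lcpuf"


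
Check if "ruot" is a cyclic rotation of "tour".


Word: "tour", Candidate: "ruot"
Method: check if candidate is substring of word+word
"tourtour" contains "ruot"? No
Is rotation = No


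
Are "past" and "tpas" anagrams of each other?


Word 1: "past" → sorted: apst
Word 2: "tpas" → sorted: apst
Same letters? apst == apst
Anagram = Yes


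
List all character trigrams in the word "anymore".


Word: "anymore" (length 7)
Number of trigrams = 7 - 3 + 1 = 5
  Position 0: "any"
  Position 1: "nym"
  Position 2: "ymo"
  Position 3: "mor"
  Position 4: "ore"
Trigrams = "any", "nym", "ymo", "mor", "ore"


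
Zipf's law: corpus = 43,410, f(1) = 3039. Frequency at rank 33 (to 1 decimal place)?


Zipf's law: f(r) = f(1) / r
f(1) = 3039
f(33) = 3039 / 33
= 92.1 occurrences


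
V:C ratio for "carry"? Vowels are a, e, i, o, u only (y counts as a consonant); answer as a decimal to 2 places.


Word: "carry"
Vowels (a,e,i,o,u): 1
Consonants: 4
Ratio = 1/4
= 0.25


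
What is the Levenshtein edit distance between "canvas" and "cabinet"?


Word 1: "canvas" (length 6)
Word 2: "cabinet" (length 7)
One optimal edit sequence (insert/delete/substitute each cost 1):
  1. keep 'c'
  2. keep 'a'
  3. insert 'b'  (+1)
  4. substitute 'n' -> 'i'  (+1)
  5. substitute 'v' -> 'n'  (+1)
  6. substitute 'a' -> 'e'  (+1)
  7. substitute 's' -> 't'  (+1)
Total edit operations: 5
Edit distance = 5


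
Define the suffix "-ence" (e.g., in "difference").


Suffix: -ence
Example: difference (differ + -ence)
Meaning = state of


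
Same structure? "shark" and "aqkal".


Pattern of "shark": [0, 1, 2, 3, 4]
Pattern of "aqkal": [0, 1, 2, 0, 3]
Patterns do not match
Same pattern = No


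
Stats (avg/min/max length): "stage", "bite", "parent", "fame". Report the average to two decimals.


Lengths: "stage"=5, "bite"=4, "parent"=6, "fame"=4
Sum = 19, Count = 4
Average = 19/4 = 4.75
= avg=4.75, min=4, max=6


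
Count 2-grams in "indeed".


Word: "indeed" (length 6)
Number of 2-grams = length - 2 + 1 = 6 - 2 + 1
= 5


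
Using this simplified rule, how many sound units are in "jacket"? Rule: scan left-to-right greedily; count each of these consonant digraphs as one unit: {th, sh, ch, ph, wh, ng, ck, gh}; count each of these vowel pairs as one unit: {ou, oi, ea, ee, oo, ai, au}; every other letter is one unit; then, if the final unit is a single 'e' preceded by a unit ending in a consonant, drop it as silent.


Word: "jacket" (6 letters)
Left-to-right scan:
  [1] 'j' (letter)
  [2] 'a' (letter)
  [3] 'ck' (digraph)
  [4] 'e' (letter)
  [5] 't' (letter)
Units from scan: 5
Sound units = 5 units


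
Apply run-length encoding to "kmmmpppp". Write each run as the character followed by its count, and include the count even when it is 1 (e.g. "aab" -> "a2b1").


String: "kmmmpppp"
Scanning for consecutive runs:
  'k' x 1
  'm' x 3
  'p' x 4
RLE = "k1m3p4"


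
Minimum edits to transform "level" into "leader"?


Word 1: "level" (length 5)
Word 2: "leader" (length 6)
One optimal edit sequence (insert/delete/substitute each cost 1):
  1. keep 'l'
  2. keep 'e'
  3. insert 'a'  (+1)
  4. substitute 'v' -> 'd'  (+1)
  5. keep 'e'
  6. substitute 'l' -> 'r'  (+1)
Total edit operations: 3
Edit distance = 3


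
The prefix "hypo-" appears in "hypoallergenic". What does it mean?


Prefix: hypo-
As in: hypoallergenic -> hypo- + allergenic
Meaning = under / below normal


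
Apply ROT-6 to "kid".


Word: "kid"
Shift: 6
Each letter → (letter + shift) mod 26:
  'k' (10) + 6 = 16 → 'q'
  'i' (8) + 6 = 14 → 'o'
  'd' (3) + 6 = 9 → 'j'
Result = "qoj"


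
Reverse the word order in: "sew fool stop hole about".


Original: "sew fool stop hole about"
Words (1..n): sew | fool | stop | hole | about
Reversed (n..1): about | hole | stop | fool | sew
Result = "about hole stop fool sew"


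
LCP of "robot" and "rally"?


Word 1: "robot"
Word 2: "rally"
Comparing from start:
  Pos 0: 'r' == 'r'
  Pos 1: 'o' != 'a' (stop)
LCP = "r" (length 1)


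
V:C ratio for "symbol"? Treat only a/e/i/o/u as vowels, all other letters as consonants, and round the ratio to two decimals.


Word: "symbol"
Vowels (a,e,i,o,u): 1
Consonants: 5
Ratio = 1/5
= 0.20


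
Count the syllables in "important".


Word: "important"
Syllable breakdown: im | por | tant
Counting: 3 parts
= 3 syllables


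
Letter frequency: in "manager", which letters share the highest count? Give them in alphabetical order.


Word: "manager"
Letter counts:
  'a': 2
  'e': 1
  'g': 1
  'm': 1
  'n': 1
  'r': 1
Maximum count = 2
Most frequent = 'a' (2 times each)


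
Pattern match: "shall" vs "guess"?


Pattern of "shall": [0, 1, 2, 3, 3]
Pattern of "guess": [0, 1, 2, 3, 3]
Patterns match
Same pattern = Yes
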